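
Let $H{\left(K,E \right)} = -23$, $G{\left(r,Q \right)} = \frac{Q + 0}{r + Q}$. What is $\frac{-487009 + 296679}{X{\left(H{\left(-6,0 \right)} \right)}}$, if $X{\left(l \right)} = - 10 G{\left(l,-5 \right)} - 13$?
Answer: $\frac{2664620}{207} \approx 12873.0$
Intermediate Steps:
$G{\left(r,Q \right)} = \frac{Q}{Q + r}$
$X{\left(l \right)} = -13 + \frac{50}{-5 + l}$ ($X{\left(l \right)} = - 10 \left(- \frac{5}{-5 + l}\right) - 13 = \frac{50}{-5 + l} - 13 = -13 + \frac{50}{-5 + l}$)
$\frac{-487009 + 296679}{X{\left(H{\left(-6,0 \right)} \right)}} = \frac{-487009 + 296679}{\frac{1}{-5 - 23} \left(115 - -299\right)} = - \frac{190330}{\frac{1}{-28} \left(115 + 299\right)} = - \frac{190330}{\left(- \frac{1}{28}\right) 414} = - \frac{190330}{- \frac{207}{14}} = \left(-190330\right) \left(- \frac{14}{207}\right) = \frac{2664620}{207}$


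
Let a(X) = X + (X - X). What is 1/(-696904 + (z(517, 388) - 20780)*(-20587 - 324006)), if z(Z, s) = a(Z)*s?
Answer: -1/61964031792 ≈ -1.6138e-11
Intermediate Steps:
a(X) = X (a(X) = X + 0 = X)
z(Z, s) = Z*s
1/(-696904 + (z(517, 388) - 20780)*(-20587 - 324006)) = 1/(-696904 + (517*388 - 20780)*(-20587 - 324006)) = 1/(-696904 + (200596 - 20780)*(-344593)) = 1/(-696904 + 179816*(-344593)) = 1/(-696904 - 61963334888) = 1/(-61964031792) = -1/61964031792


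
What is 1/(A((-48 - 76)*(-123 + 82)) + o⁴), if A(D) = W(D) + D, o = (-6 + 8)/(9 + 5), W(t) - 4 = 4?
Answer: 2401/12225893 ≈ 0.00019639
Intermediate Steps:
W(t) = 8 (W(t) = 4 + 4 = 8)
o = ⅐ (o = 2/14 = 2*(1/14) = ⅐ ≈ 0.14286)
A(D) = 8 + D
1/(A((-48 - 76)*(-123 + 82)) + o⁴) = 1/((8 + (-48 - 76)*(-123 + 82)) + (⅐)⁴) = 1/((8 - 124*(-41)) + 1/2401) = 1/((8 + 5084) + 1/2401) = 1/(5092 + 1/2401) = 1/(12225893/2401) = 2401/12225893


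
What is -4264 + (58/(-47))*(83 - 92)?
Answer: -199886/47 ≈ -4252.9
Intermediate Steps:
-4264 + (58/(-47))*(83 - 92) = -4264 + (58*(-1/47))*(-9) = -4264 - 58/47*(-9) = -4264 + 522/47 = -199886/47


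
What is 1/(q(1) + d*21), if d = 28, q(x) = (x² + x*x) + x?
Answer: 1/591 ≈ 0.0016920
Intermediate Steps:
q(x) = x + 2*x² (q(x) = (x² + x²) + x = 2*x² + x = x + 2*x²)
1/(q(1) + d*21) = 1/(1*(1 + 2*1) + 28*21) = 1/(1*(1 + 2) + 588) = 1/(1*3 + 588) = 1/(3 + 588) = 1/591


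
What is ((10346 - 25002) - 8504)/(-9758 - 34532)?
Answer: 2316/4429 ≈ 0.52292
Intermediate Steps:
((10346 - 25002) - 8504)/(-9758 - 34532) = (-14656 - 8504)/(-44290) = -23160*(-1/44290) = 2316/4429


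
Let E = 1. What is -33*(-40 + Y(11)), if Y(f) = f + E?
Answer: 924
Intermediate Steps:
Y(f) = 1 + f (Y(f) = f + 1 = 1 + f)
-33*(-40 + Y(11)) = -33*(-40 + (1 + 11)) = -33*(-40 + 12) = -33*(-28) = 924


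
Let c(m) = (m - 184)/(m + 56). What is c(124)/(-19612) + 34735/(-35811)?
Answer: -681210883/702325332 ≈ -0.96994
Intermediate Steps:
c(m) = (-184 + m)/(56 + m)
c(124)/(-19612) + 34735/(-35811) = ((-184 + 124)/(56 + 124))/(-19612) + 34735/(-35811) = (-60/180)*(-1/19612) + 34735*(-1/35811) = ((1/180)*(-60))*(-1/19612) - 34735/35811 = -1/3*(-1/19612) - 34735/35811 = 1/58836 - 34735/35811 = -681210883/702325332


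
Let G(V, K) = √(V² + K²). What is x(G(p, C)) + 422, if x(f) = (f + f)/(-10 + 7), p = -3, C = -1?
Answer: 422 - 2*√10/3 ≈ 419.89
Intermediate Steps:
G(V, K) = √(K² + V²)
x(f) = -2*f/3 (x(f) = (2*f)/(-3) = (2*f)*(-⅓) = -2*f/3)
x(G(p, C)) + 422 = -2*√((-1)² + (-3)²)/3 + 422 = -2*√(1 + 9)/3 + 422 = -2*√10/3 + 422 = 422 - 2*√10/3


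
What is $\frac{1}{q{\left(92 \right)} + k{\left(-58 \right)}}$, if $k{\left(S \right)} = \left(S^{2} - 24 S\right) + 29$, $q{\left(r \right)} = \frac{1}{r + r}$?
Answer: $\frac{184}{880441} \approx 0.00020899$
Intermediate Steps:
$q{\left(r \right)} = \frac{1}{2 r}$
$k{\left(S \right)} = 29 + S^{2} - 24 S$
$\frac{1}{q{\left(92 \right)} + k{\left(-58 \right)}} = \frac{1}{\frac{1}{2 \cdot 92} + \left(29 + \left(-58\right)^{2} - -1392\right)} = \frac{1}{\frac{1}{2} \cdot \frac{1}{92} + \left(29 + 3364 + 1392\right)} = \frac{1}{\frac{1}{184} + 4785} = \frac{1}{\frac{880441}{184}} = \frac{184}{880441}$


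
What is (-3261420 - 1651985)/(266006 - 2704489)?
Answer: 4913405/2438483 ≈ 2.0149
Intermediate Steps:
(-3261420 - 1651985)/(266006 - 2704489) = -4913405/(-2438483) = -4913405*(-1/2438483) = 4913405/2438483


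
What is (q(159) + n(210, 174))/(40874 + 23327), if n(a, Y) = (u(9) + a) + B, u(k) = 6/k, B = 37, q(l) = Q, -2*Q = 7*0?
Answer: 743/192603 ≈ 0.0038577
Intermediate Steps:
Q = 0 (Q = -7*0/2 = -½*0 = 0)
q(l) = 0
n(a, Y) = 113/3 + a (n(a, Y) = (6/9 + a) + 37 = (6*(⅑) + a) + 37 = (⅔ + a) + 37 = 113/3 + a)
(q(159) + n(210, 174))/(40874 + 23327) = (0 + (113/3 + 210))/(40874 + 23327) = (0 + 743/3)/64201 = (743/3)*(1/64201) = 743/192603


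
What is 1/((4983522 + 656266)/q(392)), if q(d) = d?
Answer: 14/201421 ≈ 6.9506e-5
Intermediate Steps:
1/((4983522 + 656266)/q(392)) = 1/((4983522 + 656266)/392) = 1/(5639788*(1/392)) = 1/(201421/14) = 14/201421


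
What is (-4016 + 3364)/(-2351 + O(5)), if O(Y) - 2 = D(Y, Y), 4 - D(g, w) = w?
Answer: 326/1175 ≈ 0.27745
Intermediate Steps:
D(g, w) = 4 - w
O(Y) = 6 - Y (O(Y) = 2 + (4 - Y) = 6 - Y)
(-4016 + 3364)/(-2351 + O(5)) = (-4016 + 3364)/(-2351 + (6 - 1*5)) = -652/(-2351 + (6 - 5)) = -652/(-2351 + 1) = -652/(-2350) = -652*(-1/2350) = 326/1175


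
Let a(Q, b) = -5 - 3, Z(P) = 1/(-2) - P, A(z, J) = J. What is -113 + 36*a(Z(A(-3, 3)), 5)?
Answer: -401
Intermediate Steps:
Z(P) = -1/2 - P (Z(P) = 1*(-1/2) - P = -1/2 - P)
a(Q, b) = -8
-113 + 36*a(Z(A(-3, 3)), 5) = -113 + 36*(-8) = -113 - 288 = -401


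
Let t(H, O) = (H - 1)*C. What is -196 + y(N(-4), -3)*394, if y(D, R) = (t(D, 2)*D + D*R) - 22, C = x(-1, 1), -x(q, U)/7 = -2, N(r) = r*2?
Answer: 397744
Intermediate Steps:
N(r) = 2*r
x(q, U) = 14 (x(q, U) = -7*(-2) = 14)
C = 14
t(H, O) = -14 + 14*H (t(H, O) = (H - 1)*14 = (-1 + H)*14 = -14 + 14*H)
y(D, R) = -22 + D*R + D*(-14 + 14*D) (y(D, R) = ((-14 + 14*D)*D + D*R) - 22 = (D*(-14 + 14*D) + D*R) - 22 = (D*R + D*(-14 + 14*D)) - 22 = -22 + D*R + D*(-14 + 14*D))
-196 + y(N(-4), -3)*394 = -196 + (-22 + (2*(-4))*(-3) + 14*(2*(-4))*(-1 + 2*(-4)))*394 = -196 + (-22 - 8*(-3) + 14*(-8)*(-1 - 8))*394 = -196 + (-22 + 24 + 14*(-8)*(-9))*394 = -196 + (-22 + 24 + 1008)*394 = -196 + 1010*394 = -196 + 397940 = 397744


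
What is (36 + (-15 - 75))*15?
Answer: -810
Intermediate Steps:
(36 + (-15 - 75))*15 = (36 - 90)*15 = -54*15 = -810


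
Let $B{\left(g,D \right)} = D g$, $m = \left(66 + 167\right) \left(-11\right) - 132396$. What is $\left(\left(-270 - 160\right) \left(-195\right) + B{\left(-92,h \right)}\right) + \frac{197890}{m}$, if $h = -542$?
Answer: $\frac{1640519076}{12269} \approx 1.3371 \cdot 10^{5}$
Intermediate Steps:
$m = -134959$ ($m = 233 \left(-11\right) - 132396 = -2563 - 132396 = -134959$)
$\left(\left(-270 - 160\right) \left(-195\right) + B{\left(-92,h \right)}\right) + \frac{197890}{m} = \left(\left(-270 - 160\right) \left(-195\right) - -49864\right) + \frac{197890}{-134959} = \left(\left(-430\right) \left(-195\right) + 49864\right) + 197890 \left(- \frac{1}{134959}\right) = \left(83850 + 49864\right) - \frac{17990}{12269} = 133714 - \frac{17990}{12269} = \frac{1640519076}{12269}$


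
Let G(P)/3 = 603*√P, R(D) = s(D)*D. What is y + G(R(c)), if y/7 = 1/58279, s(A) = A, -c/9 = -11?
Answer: 10437244396/58279 ≈ 1.7909e+5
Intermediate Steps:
c = 99 (c = -9*(-11) = 99)
R(D) = D² (R(D) = D*D = D²)
y = 7/58279 ≈ 0.00012011
G(P) = 1809*√P (G(P) = 3*(603*√P) = 1809*√P)
y + G(R(c)) = 7/58279 + 1809*√(99²) = 7/58279 + 1809*√9801 = 7/58279 + 1809*99 = 7/58279 + 179091 = 10437244396/58279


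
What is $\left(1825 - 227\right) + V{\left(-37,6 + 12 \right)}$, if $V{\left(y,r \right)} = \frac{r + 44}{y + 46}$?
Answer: $\frac{14444}{9} \approx 1604.9$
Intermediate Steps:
$V{\left(y,r \right)} = \frac{44 + r}{46 + y}$
$\left(1825 - 227\right) + V{\left(-37,6 + 12 \right)} = \left(1825 - 227\right) + \frac{44 + \left(6 + 12\right)}{46 - 37} = 1598 + \frac{44 + 18}{9} = 1598 + \frac{1}{9} \cdot 62 = 1598 + \frac{62}{9} = \frac{14444}{9}$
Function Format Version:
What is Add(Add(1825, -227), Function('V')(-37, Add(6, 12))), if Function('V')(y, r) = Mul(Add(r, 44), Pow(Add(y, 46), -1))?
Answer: Rational(14444, 9) ≈ 1604.9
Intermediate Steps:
Function('V')(y, r) = Mul(Pow(Add(46, y), -1), Add(44, r)) (Function('V')(y, r) = Mul(Add(44, r), Pow(Add(46, y), -1)) = Mul(Pow(Add(46, y), -1), Add(44, r)))
Add(Add(1825, -227), Function('V')(-37, Add(6, 12))) = Add(Add(1825, -227), Mul(Pow(Add(46, -37), -1), Add(44, Add(6, 12)))) = Add(1598, Mul(Pow(9, -1), Add(44, 18))) = Add(1598, Mul(Rational(1, 9), 62)) = Add(1598, Rational(62, 9)) = Rational(14444, 9)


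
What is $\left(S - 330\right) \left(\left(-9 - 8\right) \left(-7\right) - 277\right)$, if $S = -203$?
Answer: $84214$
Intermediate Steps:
$\left(S - 330\right) \left(\left(-9 - 8\right) \left(-7\right) - 277\right) = \left(-203 - 330\right) \left(\left(-9 - 8\right) \left(-7\right) - 277\right) = - 533 \left(\left(-17\right) \left(-7\right) - 277\right) = - 533 \left(119 - 277\right) = \left(-533\right) \left(-158\right) = 84214$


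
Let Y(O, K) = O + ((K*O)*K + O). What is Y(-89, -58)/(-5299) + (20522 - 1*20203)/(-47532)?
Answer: 14237660987/251872068 ≈ 56.527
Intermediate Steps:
Y(O, K) = 2*O + O*K² (Y(O, K) = O + (O*K² + O) = O + (O + O*K²) = 2*O + O*K²)
Y(-89, -58)/(-5299) + (20522 - 1*20203)/(-47532) = -89*(2 + (-58)²)/(-5299) + (20522 - 1*20203)/(-47532) = -89*(2 + 3364)*(-1/5299) + (20522 - 20203)*(-1/47532) = -89*3366*(-1/5299) + 319*(-1/47532) = -299574*(-1/5299) - 319/47532 = 299574/5299 - 319/47532 = 14237660987/251872068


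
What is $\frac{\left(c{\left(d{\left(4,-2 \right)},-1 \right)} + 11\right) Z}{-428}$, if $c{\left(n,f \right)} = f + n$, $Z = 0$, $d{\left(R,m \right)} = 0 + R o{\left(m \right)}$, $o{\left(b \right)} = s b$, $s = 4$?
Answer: $0$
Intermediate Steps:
$o{\left(b \right)} = 4 b$
$d{\left(R,m \right)} = 4 R m$ ($d{\left(R,m \right)} = 0 + R 4 m = 0 + 4 R m = 4 R m$)
$\frac{\left(c{\left(d{\left(4,-2 \right)},-1 \right)} + 11\right) Z}{-428} = \frac{\left(\left(-1 + 4 \cdot 4 \left(-2\right)\right) + 11\right) 0}{-428} = \left(\left(-1 - 32\right) + 11\right) 0 \left(- \frac{1}{428}\right) = \left(-33 + 11\right) 0 \left(- \frac{1}{428}\right) = \left(-22\right) 0 \left(- \frac{1}{428}\right) = 0 \left(- \frac{1}{428}\right) = 0$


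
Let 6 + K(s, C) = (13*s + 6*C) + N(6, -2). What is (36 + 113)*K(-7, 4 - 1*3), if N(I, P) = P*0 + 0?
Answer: -13559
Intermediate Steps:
N(I, P) = 0 (N(I, P) = 0 + 0 = 0)
K(s, C) = -6 + 6*C + 13*s (K(s, C) = -6 + ((13*s + 6*C) + 0) = -6 + ((6*C + 13*s) + 0) = -6 + (6*C + 13*s) = -6 + 6*C + 13*s)
(36 + 113)*K(-7, 4 - 1*3) = (36 + 113)*(-6 + 6*(4 - 1*3) + 13*(-7)) = 149*(-6 + 6*(4 - 3) - 91) = 149*(-6 + 6*1 - 91) = 149*(-6 + 6 - 91) = 149*(-91) = -13559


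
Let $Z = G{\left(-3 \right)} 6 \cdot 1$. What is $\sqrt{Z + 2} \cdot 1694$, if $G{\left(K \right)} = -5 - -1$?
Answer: $1694 i \sqrt{22} \approx 7945.6 i$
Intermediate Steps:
$G{\left(K \right)} = -4$ ($G{\left(K \right)} = -5 + 1 = -4$)
$Z = -24$ ($Z = \left(-4\right) 6 \cdot 1 = \left(-24\right) 1 = -24$)
$\sqrt{Z + 2} \cdot 1694 = \sqrt{-24 + 2} \cdot 1694 = \sqrt{-22} \cdot 1694 = i \sqrt{22} \cdot 1694 = 1694 i \sqrt{22}$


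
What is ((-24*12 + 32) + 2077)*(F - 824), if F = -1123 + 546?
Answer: -2551221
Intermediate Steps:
F = -577
((-24*12 + 32) + 2077)*(F - 824) = ((-24*12 + 32) + 2077)*(-577 - 824) = ((-288 + 32) + 2077)*(-1401) = (-256 + 2077)*(-1401) = 1821*(-1401) = -2551221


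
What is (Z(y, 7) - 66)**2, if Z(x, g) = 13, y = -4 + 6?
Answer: 2809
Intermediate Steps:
y = 2
(Z(y, 7) - 66)**2 = (13 - 66)**2 = (-53)**2 = 2809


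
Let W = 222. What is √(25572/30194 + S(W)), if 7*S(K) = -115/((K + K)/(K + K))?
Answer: I*√174016642387/105679 ≈ 3.9474*I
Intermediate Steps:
S(K) = -115/7 (S(K) = (-115/((K + K)/(K + K)))/7 = (-115/((2*K)/((2*K))))/7 = (-115/((2*K)*(1/(2*K))))/7 = (-115/1)/7 = (-115*1)/7 = (⅐)*(-115) = -115/7)
√(25572/30194 + S(W)) = √(25572/30194 - 115/7) = √(25572*(1/30194) - 115/7) = √(12786/15097 - 115/7) = √(-1646653/105679) = I*√174016642387/105679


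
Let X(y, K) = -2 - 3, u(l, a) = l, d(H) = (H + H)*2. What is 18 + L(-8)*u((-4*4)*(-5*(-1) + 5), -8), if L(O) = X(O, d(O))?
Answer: 818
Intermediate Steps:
d(H) = 4*H (d(H) = (2*H)*2 = 4*H)
X(y, K) = -5
L(O) = -5
18 + L(-8)*u((-4*4)*(-5*(-1) + 5), -8) = 18 - 5*(-4*4)*(-5*(-1) + 5) = 18 - (-80)*(5 + 5) = 18 - (-80)*10 = 18 - 5*(-160) = 18 + 800 = 818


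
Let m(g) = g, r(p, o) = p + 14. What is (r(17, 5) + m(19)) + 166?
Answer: 216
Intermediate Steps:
r(p, o) = 14 + p
(r(17, 5) + m(19)) + 166 = ((14 + 17) + 19) + 166 = (31 + 19) + 166 = 50 + 166 = 216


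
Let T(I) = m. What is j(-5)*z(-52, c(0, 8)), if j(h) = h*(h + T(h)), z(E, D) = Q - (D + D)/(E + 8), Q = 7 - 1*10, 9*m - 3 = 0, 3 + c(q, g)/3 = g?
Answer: -595/11 ≈ -54.091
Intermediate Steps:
c(q, g) = -9 + 3*g
m = ⅓ (m = ⅓ + (⅑)*0 = ⅓ + 0 = ⅓ ≈ 0.33333)
Q = -3 (Q = 7 - 10 = -3)
T(I) = ⅓
z(E, D) = -3 - 2*D/(8 + E) (z(E, D) = -3 - (D + D)/(E + 8) = -3 - 2*D/(8 + E))
j(h) = h*(⅓ + h) (j(h) = h*(h + ⅓) = h*(⅓ + h))
j(-5)*z(-52, c(0, 8)) = (-5*(⅓ - 5))*((-24 - 3*(-52) - 2*(-9 + 3*8))/(8 - 52)) = (-5*(-14/3))*((-24 + 156 - 2*(-9 + 24))/(-44)) = 70*(-(-24 + 156 - 2*15)/44)/3 = 70*(-(-24 + 156 - 30)/44)/3 = 70*(-1/44*102)/3 = (70/3)*(-51/22) = -595/11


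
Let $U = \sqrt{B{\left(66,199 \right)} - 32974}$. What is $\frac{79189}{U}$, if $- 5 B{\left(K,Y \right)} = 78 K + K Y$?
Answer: $- \frac{79189 i \sqrt{57235}}{45788} \approx - 413.76 i$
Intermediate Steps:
$B{\left(K,Y \right)} = - \frac{78 K}{5} - \frac{K Y}{5}$ ($B{\left(K,Y \right)} = - \frac{78 K + K Y}{5} = - \frac{78 K}{5} - \frac{K Y}{5}$)
$U = \frac{4 i \sqrt{57235}}{5}$ ($U = \sqrt{\left(- \frac{1}{5}\right) 66 \left(78 + 199\right) - 32974} = \sqrt{\left(- \frac{1}{5}\right) 66 \cdot 277 - 32974} = \sqrt{- \frac{18282}{5} - 32974} = \sqrt{- \frac{183152}{5}} = \frac{4 i \sqrt{57235}}{5} \approx 191.39 i$)
$\frac{79189}{U} = \frac{79189}{\frac{4}{5} i \sqrt{57235}} = 79189 \left(- \frac{i \sqrt{57235}}{45788}\right) = - \frac{79189 i \sqrt{57235}}{45788}$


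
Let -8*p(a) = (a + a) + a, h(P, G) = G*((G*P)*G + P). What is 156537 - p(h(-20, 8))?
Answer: 152637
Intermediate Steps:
h(P, G) = G*(P + P*G²) (h(P, G) = G*(P*G² + P) = G*(P + P*G²))
p(a) = -3*a/8 (p(a) = -((a + a) + a)/8 = -(2*a + a)/8 = -3*a/8)
156537 - p(h(-20, 8)) = 156537 - (-3)*8*(-20)*(1 + 8²)/8 = 156537 - (-3)*8*(-20)*(1 + 64)/8 = 156537 - (-3)*8*(-20)*65/8 = 156537 - (-3)*(-10400)/8 = 156537 - 1*3900 = 156537 - 3900 = 152637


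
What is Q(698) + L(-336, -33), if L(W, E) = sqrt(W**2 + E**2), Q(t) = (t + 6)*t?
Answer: 491392 + 3*sqrt(12665) ≈ 4.9173e+5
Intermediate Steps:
Q(t) = t*(6 + t) (Q(t) = (6 + t)*t = t*(6 + t))
L(W, E) = sqrt(E**2 + W**2)
Q(698) + L(-336, -33) = 698*(6 + 698) + sqrt((-33)**2 + (-336)**2) = 698*704 + sqrt(1089 + 112896) = 491392 + sqrt(113985) = 491392 + 3*sqrt(12665)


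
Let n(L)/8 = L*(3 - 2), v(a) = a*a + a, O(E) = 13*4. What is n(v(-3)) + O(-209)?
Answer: 100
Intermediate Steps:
O(E) = 52
v(a) = a + a² (v(a) = a² + a = a + a²)
n(L) = 8*L (n(L) = 8*(L*(3 - 2)) = 8*(L*1) = 8*L)
n(v(-3)) + O(-209) = 8*(-3*(1 - 3)) + 52 = 8*(-3*(-2)) + 52 = 8*6 + 52 = 48 + 52 = 100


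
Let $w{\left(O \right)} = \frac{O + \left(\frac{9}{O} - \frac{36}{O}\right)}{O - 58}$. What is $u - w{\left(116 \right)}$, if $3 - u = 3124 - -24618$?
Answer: $- \frac{186641421}{6728} \approx -27741.0$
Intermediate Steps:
$w{\left(O \right)} = \frac{O - \frac{27}{O}}{-58 + O}$
$u = -27739$ ($u = 3 - \left(3124 - -24618\right) = 3 - \left(3124 + 24618\right) = 3 - 27742 = -27739$)
$u - w{\left(116 \right)} = -27739 - \frac{-27 + 116^{2}}{116 \left(-58 + 116\right)} = -27739 - \frac{-27 + 13456}{116 \cdot 58} = -27739 - \frac{1}{116} \cdot \frac{1}{58} \cdot 13429 = -27739 - \frac{13429}{6728} = - \frac{186641421}{6728}$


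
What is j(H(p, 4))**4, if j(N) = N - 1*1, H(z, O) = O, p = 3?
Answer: 81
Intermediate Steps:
j(N) = -1 + N (j(N) = N - 1 = -1 + N)
j(H(p, 4))**4 = (-1 + 4)**4 = 3**4 = 81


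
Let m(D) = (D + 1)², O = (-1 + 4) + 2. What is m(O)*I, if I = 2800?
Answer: 100800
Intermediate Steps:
O = 5 (O = 3 + 2 = 5)
m(D) = (1 + D)²
m(O)*I = (1 + 5)²*2800 = 6²*2800 = 36*2800 = 100800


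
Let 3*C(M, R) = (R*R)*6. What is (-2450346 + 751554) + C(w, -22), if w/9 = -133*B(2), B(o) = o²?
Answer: -1697824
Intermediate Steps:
w = -4788 (w = 9*(-133*2²) = 9*(-133*4) = 9*(-532) = -4788)
C(M, R) = 2*R² (C(M, R) = ((R*R)*6)/3 = (R²*6)/3 = (6*R²)/3 = 2*R²)
(-2450346 + 751554) + C(w, -22) = (-2450346 + 751554) + 2*(-22)² = -1698792 + 2*484 = -1698792 + 968 = -1697824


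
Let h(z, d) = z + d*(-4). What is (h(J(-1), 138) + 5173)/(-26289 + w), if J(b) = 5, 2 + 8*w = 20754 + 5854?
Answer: -18504/91853 ≈ -0.20145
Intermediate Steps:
w = 13303/4 (w = -1/4 + (20754 + 5854)/8 = -1/4 + (1/8)*26608 = -1/4 + 3326 = 13303/4 ≈ 3325.8)
h(z, d) = z - 4*d
(h(J(-1), 138) + 5173)/(-26289 + w) = ((5 - 4*138) + 5173)/(-26289 + 13303/4) = ((5 - 552) + 5173)/(-91853/4) = (-547 + 5173)*(-4/91853) = 4626*(-4/91853) = -18504/91853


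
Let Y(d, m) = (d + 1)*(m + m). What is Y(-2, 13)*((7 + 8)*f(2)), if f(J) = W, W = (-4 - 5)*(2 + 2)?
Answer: 14040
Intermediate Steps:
W = -36 (W = -9*4 = -36)
f(J) = -36
Y(d, m) = 2*m*(1 + d) (Y(d, m) = (1 + d)*(2*m) = 2*m*(1 + d))
Y(-2, 13)*((7 + 8)*f(2)) = (2*13*(1 - 2))*((7 + 8)*(-36)) = (2*13*(-1))*(15*(-36)) = -26*(-540) = 14040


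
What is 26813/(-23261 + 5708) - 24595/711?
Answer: -150260026/4160061 ≈ -36.120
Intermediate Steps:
26813/(-23261 + 5708) - 24595/711 = 26813/(-17553) - 24595*1/711 = 26813*(-1/17553) - 24595/711 = -26813/17553 - 24595/711 = -150260026/4160061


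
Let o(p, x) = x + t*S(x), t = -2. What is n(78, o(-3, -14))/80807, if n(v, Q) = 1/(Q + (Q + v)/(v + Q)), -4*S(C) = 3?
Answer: -2/1858561 ≈ -1.0761e-6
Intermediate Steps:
S(C) = -¾ (S(C) = -¼*3 = -¾)
o(p, x) = 3/2 + x (o(p, x) = x - 2*(-¾) = x + 3/2 = 3/2 + x)
n(v, Q) = 1/(1 + Q) (n(v, Q) = 1/(Q + (Q + v)/(Q + v)) = 1/(Q + 1) = 1/(1 + Q))
n(78, o(-3, -14))/80807 = 1/((1 + (3/2 - 14))*80807) = (1/80807)/(1 - 25/2) = (1/80807)/(-23/2) = -2/23*1/80807 = -2/1858561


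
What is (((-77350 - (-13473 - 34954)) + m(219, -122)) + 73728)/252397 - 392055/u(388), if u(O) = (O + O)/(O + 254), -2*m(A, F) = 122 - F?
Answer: -31764058036031/97930036 ≈ -3.2435e+5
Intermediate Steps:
m(A, F) = -61 + F/2 (m(A, F) = -(122 - F)/2 = -61 + F/2)
u(O) = 2*O/(254 + O) (u(O) = (2*O)/(254 + O) = 2*O/(254 + O))
(((-77350 - (-13473 - 34954)) + m(219, -122)) + 73728)/252397 - 392055/u(388) = (((-77350 - (-13473 - 34954)) + (-61 + (½)*(-122))) + 73728)/252397 - 392055/(2*388/(254 + 388)) = (((-77350 - 1*(-48427)) + (-61 - 61)) + 73728)*(1/252397) - 392055/(2*388/642) = (((-77350 + 48427) - 122) + 73728)*(1/252397) - 392055/(2*388*(1/642)) = ((-28923 - 122) + 73728)*(1/252397) - 392055/388/321 = (-29045 + 73728)*(1/252397) - 392055*321/388 = 44683*(1/252397) - 125849655/388 = 44683/252397 - 125849655/388 = -31764058036031/97930036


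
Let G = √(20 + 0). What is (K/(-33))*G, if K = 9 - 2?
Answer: -14*√5/33 ≈ -0.94864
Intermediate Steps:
G = 2*√5 (G = √20 = 2*√5 ≈ 4.4721)
K = 7
(K/(-33))*G = (7/(-33))*(2*√5) = (7*(-1/33))*(2*√5) = -14*√5/33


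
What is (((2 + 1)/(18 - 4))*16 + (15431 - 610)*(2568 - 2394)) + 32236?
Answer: 18277654/7 ≈ 2.6111e+6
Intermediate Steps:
(((2 + 1)/(18 - 4))*16 + (15431 - 610)*(2568 - 2394)) + 32236 = ((3/14)*16 + 14821*174) + 32236 = ((3*(1/14))*16 + 2578854) + 32236 = ((3/14)*16 + 2578854) + 32236 = (24/7 + 2578854) + 32236 = 18052002/7 + 32236 = 18277654/7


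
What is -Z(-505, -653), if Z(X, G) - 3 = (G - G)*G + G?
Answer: 650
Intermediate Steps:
Z(X, G) = 3 + G (Z(X, G) = 3 + ((G - G)*G + G) = 3 + (0*G + G) = 3 + (0 + G) = 3 + G)
-Z(-505, -653) = -(3 - 653) = -1*(-650) = 650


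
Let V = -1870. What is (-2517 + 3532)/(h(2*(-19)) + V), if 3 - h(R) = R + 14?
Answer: -1015/1843 ≈ -0.55073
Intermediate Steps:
h(R) = -11 - R (h(R) = 3 - (R + 14) = 3 - (14 + R) = 3 + (-14 - R) = -11 - R)
(-2517 + 3532)/(h(2*(-19)) + V) = (-2517 + 3532)/((-11 - 2*(-19)) - 1870) = 1015/((-11 - 1*(-38)) - 1870) = 1015/((-11 + 38) - 1870) = 1015/(27 - 1870) = 1015/(-1843) = 1015*(-1/1843) = -1015/1843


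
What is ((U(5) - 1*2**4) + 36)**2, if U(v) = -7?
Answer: 169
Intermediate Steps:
((U(5) - 1*2**4) + 36)**2 = ((-7 - 1*2**4) + 36)**2 = ((-7 - 1*16) + 36)**2 = ((-7 - 16) + 36)**2 = (-23 + 36)**2 = 13**2 = 169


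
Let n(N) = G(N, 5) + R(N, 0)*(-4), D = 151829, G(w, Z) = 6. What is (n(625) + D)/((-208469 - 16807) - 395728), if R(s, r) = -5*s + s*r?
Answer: -164335/621004 ≈ -0.26463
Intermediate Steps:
R(s, r) = -5*s + r*s
n(N) = 6 + 20*N (n(N) = 6 + (N*(-5 + 0))*(-4) = 6 + (N*(-5))*(-4) = 6 - 5*N*(-4) = 6 + 20*N)
(n(625) + D)/((-208469 - 16807) - 395728) = ((6 + 20*625) + 151829)/((-208469 - 16807) - 395728) = ((6 + 12500) + 151829)/(-225276 - 395728) = (12506 + 151829)/(-621004) = 164335*(-1/621004) = -164335/621004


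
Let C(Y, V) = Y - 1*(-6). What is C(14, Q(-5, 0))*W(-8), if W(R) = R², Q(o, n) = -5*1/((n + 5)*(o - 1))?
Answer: 1280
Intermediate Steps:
Q(o, n) = -5/((-1 + o)*(5 + n)) (Q(o, n) = -5*1/((-1 + o)*(5 + n)) = -5/((-1 + o)*(5 + n)))
C(Y, V) = 6 + Y (C(Y, V) = Y + 6 = 6 + Y)
C(14, Q(-5, 0))*W(-8) = (6 + 14)*(-8)² = 20*64 = 1280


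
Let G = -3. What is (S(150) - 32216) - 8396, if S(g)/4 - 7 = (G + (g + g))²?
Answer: 312252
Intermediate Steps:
S(g) = 28 + 4*(-3 + 2*g)² (S(g) = 28 + 4*(-3 + (g + g))² = 28 + 4*(-3 + 2*g)²)
(S(150) - 32216) - 8396 = ((28 + 4*(-3 + 2*150)²) - 32216) - 8396 = ((28 + 4*(-3 + 300)²) - 32216) - 8396 = ((28 + 4*297²) - 32216) - 8396 = ((28 + 4*88209) - 32216) - 8396 = ((28 + 352836) - 32216) - 8396 = (352864 - 32216) - 8396 = 320648 - 8396 = 312252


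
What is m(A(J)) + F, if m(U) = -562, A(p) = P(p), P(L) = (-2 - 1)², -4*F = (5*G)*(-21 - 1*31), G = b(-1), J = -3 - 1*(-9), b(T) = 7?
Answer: -107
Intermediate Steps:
J = 6 (J = -3 + 9 = 6)
G = 7
F = 455 (F = -5*7*(-21 - 1*31)/4 = -35*(-21 - 31)/4 = -35*(-52)/4 = -¼*(-1820) = 455)
P(L) = 9 (P(L) = (-3)² = 9)
A(p) = 9
m(A(J)) + F = -562 + 455 = -107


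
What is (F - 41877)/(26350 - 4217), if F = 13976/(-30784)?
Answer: -161144443/85167784 ≈ -1.8921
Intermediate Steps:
F = -1747/3848 (F = 13976*(-1/30784) = -1747/3848 ≈ -0.45400)
(F - 41877)/(26350 - 4217) = (-1747/3848 - 41877)/(26350 - 4217) = -161144443/3848/22133 = -161144443/3848*1/22133 = -161144443/85167784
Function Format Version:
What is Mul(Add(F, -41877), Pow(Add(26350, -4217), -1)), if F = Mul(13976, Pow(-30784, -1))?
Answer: Rational(-161144443, 85167784) ≈ -1.8921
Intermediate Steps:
F = Rational(-1747, 3848) (F = Mul(13976, Rational(-1, 30784)) = Rational(-1747, 3848) ≈ -0.45400)
Mul(Add(F, -41877), Pow(Add(26350, -4217), -1)) = Mul(Add(Rational(-1747, 3848), -41877), Pow(Add(26350, -4217), -1)) = Mul(Rational(-161144443, 3848), Pow(22133, -1)) = Mul(Rational(-161144443, 3848), Rational(1, 22133)) = Rational(-161144443, 85167784)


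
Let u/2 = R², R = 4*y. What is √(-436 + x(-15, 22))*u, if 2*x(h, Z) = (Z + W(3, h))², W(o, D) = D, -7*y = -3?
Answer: 144*I*√1646/49 ≈ 119.23*I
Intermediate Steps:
y = 3/7 (y = -⅐*(-3) = 3/7 ≈ 0.42857)
x(h, Z) = (Z + h)²/2
R = 12/7 (R = 4*(3/7) = 12/7 ≈ 1.7143)
u = 288/49 (u = 2*(12/7)² = 2*(144/49) = 288/49 ≈ 5.8775)
√(-436 + x(-15, 22))*u = √(-436 + (22 - 15)²/2)*(288/49) = √(-436 + (½)*7²)*(288/49) = √(-436 + (½)*49)*(288/49) = √(-436 + 49/2)*(288/49) = √(-823/2)*(288/49) = (I*√1646/2)*(288/49) = 144*I*√1646/49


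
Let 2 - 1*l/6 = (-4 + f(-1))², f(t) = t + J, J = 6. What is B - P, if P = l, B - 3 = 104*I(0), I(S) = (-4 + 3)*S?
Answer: -3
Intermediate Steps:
I(S) = -S
f(t) = 6 + t (f(t) = t + 6 = 6 + t)
B = 3 (B = 3 + 104*(-1*0) = 3 + 104*0 = 3 + 0 = 3)
l = 6 (l = 12 - 6*(-4 + (6 - 1))² = 12 - 6*(-4 + 5)² = 12 - 6*1² = 12 - 6*1 = 12 - 6 = 6)
P = 6
B - P = 3 - 1*6 = 3 - 6 = -3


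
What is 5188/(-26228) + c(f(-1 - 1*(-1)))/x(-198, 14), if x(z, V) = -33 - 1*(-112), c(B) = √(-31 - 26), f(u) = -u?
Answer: -1297/6557 + I*√57/79 ≈ -0.1978 + 0.095568*I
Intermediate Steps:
c(B) = I*√57 (c(B) = √(-57) = I*√57)
x(z, V) = 79 (x(z, V) = -33 + 112 = 79)
5188/(-26228) + c(f(-1 - 1*(-1)))/x(-198, 14) = 5188/(-26228) + (I*√57)/79 = 5188*(-1/26228) + (I*√57)*(1/79) = -1297/6557 + I*√57/79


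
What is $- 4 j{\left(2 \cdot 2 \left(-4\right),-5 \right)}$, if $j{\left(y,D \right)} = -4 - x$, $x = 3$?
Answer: $28$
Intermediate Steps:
$j{\left(y,D \right)} = -7$ ($j{\left(y,D \right)} = -4 - 3 = -7$)
$- 4 j{\left(2 \cdot 2 \left(-4\right),-5 \right)} = \left(-4\right) \left(-7\right) = 28$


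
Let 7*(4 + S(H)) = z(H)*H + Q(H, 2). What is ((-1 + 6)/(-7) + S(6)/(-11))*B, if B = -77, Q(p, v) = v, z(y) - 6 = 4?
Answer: 89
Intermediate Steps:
z(y) = 10 (z(y) = 6 + 4 = 10)
S(H) = -26/7 + 10*H/7 (S(H) = -4 + (10*H + 2)/7 = -4 + (2 + 10*H)/7 = -4 + (2/7 + 10*H/7) = -26/7 + 10*H/7)
((-1 + 6)/(-7) + S(6)/(-11))*B = ((-1 + 6)/(-7) + (-26/7 + (10/7)*6)/(-11))*(-77) = (5*(-⅐) + (-26/7 + 60/7)*(-1/11))*(-77) = (-5/7 + (34/7)*(-1/11))*(-77) = (-5/7 - 34/77)*(-77) = -89/77*(-77) = 89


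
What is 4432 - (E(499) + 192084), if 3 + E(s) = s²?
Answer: -436650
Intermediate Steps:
E(s) = -3 + s²
4432 - (E(499) + 192084) = 4432 - ((-3 + 499²) + 192084) = 4432 - ((-3 + 249001) + 192084) = 4432 - (248998 + 192084) = 4432 - 1*441082 = 4432 - 441082 = -436650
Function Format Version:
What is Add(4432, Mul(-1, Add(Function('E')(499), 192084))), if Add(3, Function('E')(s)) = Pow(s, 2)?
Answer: -436650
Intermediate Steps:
Function('E')(s) = Add(-3, Pow(s, 2))
Add(4432, Mul(-1, Add(Function('E')(499), 192084))) = Add(4432, Mul(-1, Add(Add(-3, Pow(499, 2)), 192084))) = Add(4432, Mul(-1, Add(Add(-3, 249001), 192084))) = Add(4432, Mul(-1, Add(248998, 192084))) = Add(4432, Mul(-1, 441082)) = Add(4432, -441082) = -436650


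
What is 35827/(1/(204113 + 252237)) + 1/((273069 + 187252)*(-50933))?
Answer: 383326235271245214849/23445529493 ≈ 1.6350e+10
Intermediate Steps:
35827/(1/(204113 + 252237)) + 1/((273069 + 187252)*(-50933)) = 35827/(1/456350) - 1/50933/460321 = 35827/(1/456350) + (1/460321)*(-1/50933) = 35827*456350 - 1/23445529493 = 16349651450 - 1/23445529493 = 383326235271245214849/23445529493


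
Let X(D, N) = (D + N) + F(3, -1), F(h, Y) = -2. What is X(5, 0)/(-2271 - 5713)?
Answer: -3/7984 ≈ -0.00037575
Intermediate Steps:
X(D, N) = -2 + D + N (X(D, N) = (D + N) - 2 = -2 + D + N)
X(5, 0)/(-2271 - 5713) = (-2 + 5 + 0)/(-2271 - 5713) = 3/(-7984) = 3*(-1/7984) = -3/7984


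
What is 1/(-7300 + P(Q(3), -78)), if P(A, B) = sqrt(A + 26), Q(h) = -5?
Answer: -7300/53289979 - sqrt(21)/53289979 ≈ -0.00013707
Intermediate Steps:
P(A, B) = sqrt(26 + A)
1/(-7300 + P(Q(3), -78)) = 1/(-7300 + sqrt(26 - 5)) = 1/(-7300 + sqrt(21))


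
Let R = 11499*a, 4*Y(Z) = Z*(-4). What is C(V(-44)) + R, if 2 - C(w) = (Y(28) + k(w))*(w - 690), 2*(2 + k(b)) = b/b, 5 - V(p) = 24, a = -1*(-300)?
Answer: 6857573/2 ≈ 3.4288e+6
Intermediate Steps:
Y(Z) = -Z (Y(Z) = (Z*(-4))/4 = (-4*Z)/4 = -Z)
a = 300
V(p) = -19 (V(p) = 5 - 1*24 = 5 - 24 = -19)
k(b) = -3/2 (k(b) = -2 + (b/b)/2 = -2 + (1/2)*1 = -2 + 1/2 = -3/2)
R = 3449700 (R = 11499*300 = 3449700)
C(w) = -20353 + 59*w/2 (C(w) = 2 - (-1*28 - 3/2)*(w - 690) = 2 - (-28 - 3/2)*(-690 + w) = 2 - (-59)*(-690 + w)/2 = 2 - (20355 - 59*w/2) = 2 + (-20355 + 59*w/2) = -20353 + 59*w/2)
C(V(-44)) + R = (-20353 + (59/2)*(-19)) + 3449700 = (-20353 - 1121/2) + 3449700 = -41827/2 + 3449700 = 6857573/2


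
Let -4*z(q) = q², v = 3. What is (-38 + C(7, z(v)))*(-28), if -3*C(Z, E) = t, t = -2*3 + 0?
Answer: 1008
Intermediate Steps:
z(q) = -q²/4
t = -6 (t = -6 + 0 = -6)
C(Z, E) = 2 (C(Z, E) = -⅓*(-6) = 2)
(-38 + C(7, z(v)))*(-28) = (-38 + 2)*(-28) = -36*(-28) = 1008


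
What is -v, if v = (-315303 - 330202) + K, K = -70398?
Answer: 715903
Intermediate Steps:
v = -715903 (v = (-315303 - 330202) - 70398 = -645505 - 70398 = -715903)
-v = -1*(-715903) = 715903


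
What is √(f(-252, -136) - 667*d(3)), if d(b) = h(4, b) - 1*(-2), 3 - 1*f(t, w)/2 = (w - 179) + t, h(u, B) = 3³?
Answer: I*√18203 ≈ 134.92*I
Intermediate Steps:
h(u, B) = 27
f(t, w) = 364 - 2*t - 2*w (f(t, w) = 6 - 2*((w - 179) + t) = 6 - 2*((-179 + w) + t) = 6 - 2*(-179 + t + w) = 6 + (358 - 2*t - 2*w) = 364 - 2*t - 2*w)
d(b) = 29 (d(b) = 27 - 1*(-2) = 27 + 2 = 29)
√(f(-252, -136) - 667*d(3)) = √((364 - 2*(-252) - 2*(-136)) - 667*29) = √((364 + 504 + 272) - 19343) = √(1140 - 19343) = √(-18203) = I*√18203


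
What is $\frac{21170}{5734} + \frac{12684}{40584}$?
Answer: $\frac{38828889}{9696194} \approx 4.0045$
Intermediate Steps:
$\frac{21170}{5734} + \frac{12684}{40584} = 21170 \cdot \frac{1}{5734} + 12684 \cdot \frac{1}{40584} = \frac{10585}{2867} + \frac{1057}{3382} = \frac{38828889}{9696194}$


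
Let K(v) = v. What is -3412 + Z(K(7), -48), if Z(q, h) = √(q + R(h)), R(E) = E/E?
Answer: -3412 + 2*√2 ≈ -3409.2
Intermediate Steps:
R(E) = 1
Z(q, h) = √(1 + q) (Z(q, h) = √(q + 1) = √(1 + q))
-3412 + Z(K(7), -48) = -3412 + √(1 + 7) = -3412 + √8 = -3412 + 2*√2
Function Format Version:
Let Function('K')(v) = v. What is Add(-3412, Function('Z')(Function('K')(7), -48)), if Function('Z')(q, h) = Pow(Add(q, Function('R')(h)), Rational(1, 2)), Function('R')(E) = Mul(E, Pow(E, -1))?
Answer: Add(-3412, Mul(2, Pow(2, Rational(1, 2)))) ≈ -3409.2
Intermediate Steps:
Function('R')(E) = 1
Function('Z')(q, h) = Pow(Add(1, q), Rational(1, 2)) (Function('Z')(q, h) = Pow(Add(q, 1), Rational(1, 2)) = Pow(Add(1, q), Rational(1, 2)))
Add(-3412, Function('Z')(Function('K')(7), -48)) = Add(-3412, Pow(Add(1, 7), Rational(1, 2))) = Add(-3412, Pow(8, Rational(1, 2))) = Add(-3412, Mul(2, Pow(2, Rational(1, 2))))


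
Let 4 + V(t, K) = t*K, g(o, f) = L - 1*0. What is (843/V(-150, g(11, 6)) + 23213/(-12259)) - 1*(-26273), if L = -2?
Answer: 95339352561/3628664 ≈ 26274.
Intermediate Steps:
g(o, f) = -2 (g(o, f) = -2 - 1*0 = -2 + 0 = -2)
V(t, K) = -4 + K*t (V(t, K) = -4 + t*K = -4 + K*t)
(843/V(-150, g(11, 6)) + 23213/(-12259)) - 1*(-26273) = (843/(-4 - 2*(-150)) + 23213/(-12259)) - 1*(-26273) = (843/(-4 + 300) + 23213*(-1/12259)) + 26273 = (843/296 - 23213/12259) + 26273 = 3463289/3628664 + 26273 = 95339352561/3628664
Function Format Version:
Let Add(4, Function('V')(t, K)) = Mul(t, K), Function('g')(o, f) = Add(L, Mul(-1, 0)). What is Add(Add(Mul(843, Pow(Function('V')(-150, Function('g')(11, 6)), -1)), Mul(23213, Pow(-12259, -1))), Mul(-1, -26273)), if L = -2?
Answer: Rational(95339352561, 3628664) ≈ 26274.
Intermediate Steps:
Function('g')(o, f) = -2 (Function('g')(o, f) = Add(-2, Mul(-1, 0)) = Add(-2, 0) = -2)
Function('V')(t, K) = Add(-4, Mul(K, t)) (Function('V')(t, K) = Add(-4, Mul(t, K)) = Add(-4, Mul(K, t)))
Add(Add(Mul(843, Pow(Function('V')(-150, Function('g')(11, 6)), -1)), Mul(23213, Pow(-12259, -1))), Mul(-1, -26273)) = Add(Add(Mul(843, Pow(Add(-4, Mul(-2, -150)), -1)), Mul(23213, Pow(-12259, -1))), Mul(-1, -26273)) = Add(Add(Mul(843, Pow(Add(-4, 300), -1)), Mul(23213, Rational(-1, 12259))), 26273) = Add(Add(Mul(843, Pow(296, -1)), Rational(-23213, 12259)), 26273) = Add(Add(Mul(843, Rational(1, 296)), Rational(-23213, 12259)), 26273) = Add(Add(Rational(843, 296), Rational(-23213, 12259)), 26273) = Add(Rational(3463289, 3628664), 26273) = Rational(95339352561, 3628664)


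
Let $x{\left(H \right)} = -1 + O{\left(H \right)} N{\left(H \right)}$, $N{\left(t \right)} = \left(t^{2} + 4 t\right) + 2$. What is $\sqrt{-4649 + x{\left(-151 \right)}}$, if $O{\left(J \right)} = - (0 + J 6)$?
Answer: $2 \sqrt{5026911} \approx 4484.2$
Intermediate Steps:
$O{\left(J \right)} = - 6 J$ ($O{\left(J \right)} = - (0 + 6 J) = - 6 J$)
$N{\left(t \right)} = 2 + t^{2} + 4 t$
$x{\left(H \right)} = -1 - 6 H \left(2 + H^{2} + 4 H\right)$ ($x{\left(H \right)} = -1 + - 6 H \left(2 + H^{2} + 4 H\right) = -1 - 6 H \left(2 + H^{2} + 4 H\right)$)
$\sqrt{-4649 + x{\left(-151 \right)}} = \sqrt{-4649 - \left(1 - 906 \left(2 + \left(-151\right)^{2} + 4 \left(-151\right)\right)\right)} = \sqrt{-4649 - \left(1 - 906 \left(2 + 22801 - 604\right)\right)} = \sqrt{-4649 - \left(1 - 20112294\right)} = \sqrt{-4649 + \left(-1 + 20112294\right)} = \sqrt{-4649 + 20112293} = \sqrt{20107644} = 2 \sqrt{5026911}$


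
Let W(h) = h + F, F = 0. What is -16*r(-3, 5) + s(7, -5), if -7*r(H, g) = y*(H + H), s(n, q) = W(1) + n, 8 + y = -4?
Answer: 1208/7 ≈ 172.57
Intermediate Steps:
y = -12 (y = -8 - 4 = -12)
W(h) = h (W(h) = h + 0 = h)
s(n, q) = 1 + n
r(H, g) = 24*H/7 (r(H, g) = -(-12)*(H + H)/7 = -(-12)*2*H/7 = -(-24)*H/7 = 24*H/7)
-16*r(-3, 5) + s(7, -5) = -384*(-3)/7 + (1 + 7) = -16*(-72/7) + 8 = 1152/7 + 8 = 1208/7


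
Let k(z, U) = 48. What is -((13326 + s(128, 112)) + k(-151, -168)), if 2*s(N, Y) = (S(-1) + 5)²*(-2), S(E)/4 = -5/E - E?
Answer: -12533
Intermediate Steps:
S(E) = -20/E - 4*E (S(E) = 4*(-5/E - E) = 4*(-E - 5/E) = -20/E - 4*E)
s(N, Y) = -841 (s(N, Y) = (((-20/(-1) - 4*(-1)) + 5)²*(-2))/2 = (((-20*(-1) + 4) + 5)²*(-2))/2 = (((20 + 4) + 5)²*(-2))/2 = ((24 + 5)²*(-2))/2 = (29²*(-2))/2 = (841*(-2))/2 = (½)*(-1682) = -841)
-((13326 + s(128, 112)) + k(-151, -168)) = -((13326 - 841) + 48) = -(12485 + 48) = -1*12533 = -12533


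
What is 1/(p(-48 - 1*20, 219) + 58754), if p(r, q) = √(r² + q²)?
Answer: 58754/3451979931 - √52585/3451979931 ≈ 1.6954e-5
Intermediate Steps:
p(r, q) = √(q² + r²)
1/(p(-48 - 1*20, 219) + 58754) = 1/(√(219² + (-48 - 1*20)²) + 58754) = 1/(√(47961 + (-48 - 20)²) + 58754) = 1/(√(47961 + (-68)²) + 58754) = 1/(√(47961 + 4624) + 58754) = 1/(√52585 + 58754) = 1/(58754 + √52585)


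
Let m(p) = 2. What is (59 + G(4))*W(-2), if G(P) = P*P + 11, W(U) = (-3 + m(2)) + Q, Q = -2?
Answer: -258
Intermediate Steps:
W(U) = -3 (W(U) = (-3 + 2) - 2 = -1 - 2 = -3)
G(P) = 11 + P² (G(P) = P² + 11 = 11 + P²)
(59 + G(4))*W(-2) = (59 + (11 + 4²))*(-3) = (59 + (11 + 16))*(-3) = (59 + 27)*(-3) = 86*(-3) = -258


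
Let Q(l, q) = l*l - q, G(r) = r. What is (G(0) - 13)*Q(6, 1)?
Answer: -455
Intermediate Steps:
Q(l, q) = l² - q
(G(0) - 13)*Q(6, 1) = (0 - 13)*(6² - 1*1) = -13*(36 - 1) = -13*35 = -455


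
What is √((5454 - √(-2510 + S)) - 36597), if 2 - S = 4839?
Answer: √(-31143 - I*√7347) ≈ 0.243 - 176.47*I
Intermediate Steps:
S = -4837 (S = 2 - 1*4839 = 2 - 4839 = -4837)
√((5454 - √(-2510 + S)) - 36597) = √((5454 - √(-2510 - 4837)) - 36597) = √((5454 - √(-7347)) - 36597) = √((5454 - I*√7347) - 36597) = √(-31143 - I*√7347)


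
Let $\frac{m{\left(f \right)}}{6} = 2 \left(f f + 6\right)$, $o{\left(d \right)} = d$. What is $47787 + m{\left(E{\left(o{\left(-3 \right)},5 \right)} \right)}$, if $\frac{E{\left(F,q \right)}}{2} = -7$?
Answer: $50211$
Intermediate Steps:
$E{\left(F,q \right)} = -14$ ($E{\left(F,q \right)} = 2 \left(-7\right) = -14$)
$m{\left(f \right)} = 72 + 12 f^{2}$ ($m{\left(f \right)} = 6 \cdot 2 \left(f f + 6\right) = 6 \cdot 2 \left(f^{2} + 6\right) = 6 \cdot 2 \left(6 + f^{2}\right) = 6 \left(12 + 2 f^{2}\right) = 72 + 12 f^{2}$)
$47787 + m{\left(E{\left(o{\left(-3 \right)},5 \right)} \right)} = 47787 + \left(72 + 12 \left(-14\right)^{2}\right) = 47787 + \left(72 + 12 \cdot 196\right) = 47787 + \left(72 + 2352\right) = 47787 + 2424 = 50211$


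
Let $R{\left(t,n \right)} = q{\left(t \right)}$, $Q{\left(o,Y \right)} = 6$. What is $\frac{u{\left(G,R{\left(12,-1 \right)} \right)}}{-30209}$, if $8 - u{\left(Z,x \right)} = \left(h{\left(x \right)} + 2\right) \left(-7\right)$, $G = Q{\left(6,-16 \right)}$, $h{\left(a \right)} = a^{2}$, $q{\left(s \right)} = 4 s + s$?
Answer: $- \frac{25222}{30209} \approx -0.83492$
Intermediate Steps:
$q{\left(s \right)} = 5 s$
$R{\left(t,n \right)} = 5 t$
$G = 6$
$u{\left(Z,x \right)} = 22 + 7 x^{2}$ ($u{\left(Z,x \right)} = 8 - \left(x^{2} + 2\right) \left(-7\right) = 8 - \left(2 + x^{2}\right) \left(-7\right) = 8 - \left(-14 - 7 x^{2}\right) = 8 + \left(14 + 7 x^{2}\right) = 22 + 7 x^{2}$)
$\frac{u{\left(G,R{\left(12,-1 \right)} \right)}}{-30209} = \frac{22 + 7 \left(5 \cdot 12\right)^{2}}{-30209} = \left(22 + 7 \cdot 60^{2}\right) \left(- \frac{1}{30209}\right) = \left(22 + 7 \cdot 3600\right) \left(- \frac{1}{30209}\right) = \left(22 + 25200\right) \left(- \frac{1}{30209}\right) = 25222 \left(- \frac{1}{30209}\right) = - \frac{25222}{30209}$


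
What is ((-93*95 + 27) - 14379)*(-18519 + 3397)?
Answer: 350633814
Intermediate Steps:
((-93*95 + 27) - 14379)*(-18519 + 3397) = ((-8835 + 27) - 14379)*(-15122) = (-8808 - 14379)*(-15122) = -23187*(-15122) = 350633814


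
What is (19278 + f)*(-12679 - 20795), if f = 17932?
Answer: -1245567540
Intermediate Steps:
(19278 + f)*(-12679 - 20795) = (19278 + 17932)*(-12679 - 20795) = 37210*(-33474) = -1245567540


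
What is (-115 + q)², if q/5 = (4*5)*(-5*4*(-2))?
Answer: 15093225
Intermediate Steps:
q = 4000 (q = 5*((4*5)*(-5*4*(-2))) = 5*(20*(-20*(-2))) = 5*(20*40) = 5*800 = 4000)
(-115 + q)² = (-115 + 4000)² = 3885² = 15093225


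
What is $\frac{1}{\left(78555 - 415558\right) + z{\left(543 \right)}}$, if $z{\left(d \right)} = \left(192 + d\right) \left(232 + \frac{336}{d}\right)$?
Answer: $- \frac{181}{30051103} \approx -6.0231 \cdot 10^{-6}$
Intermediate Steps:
$\frac{1}{\left(78555 - 415558\right) + z{\left(543 \right)}} = \frac{1}{\left(78555 - 415558\right) + \left(44880 + 232 \cdot 543 + \frac{64512}{543}\right)} = \frac{1}{\left(78555 - 415558\right) + \left(44880 + 125976 + 64512 \cdot \frac{1}{543}\right)} = \frac{1}{-337003 + \left(44880 + 125976 + \frac{21504}{181}\right)} = \frac{1}{-337003 + \frac{30946440}{181}} = \frac{1}{- \frac{30051103}{181}} = - \frac{181}{30051103}$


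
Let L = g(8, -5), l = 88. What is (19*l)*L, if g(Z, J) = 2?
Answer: 3344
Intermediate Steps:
L = 2
(19*l)*L = (19*88)*2 = 1672*2 = 3344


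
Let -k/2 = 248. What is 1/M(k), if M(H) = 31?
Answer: 1/31 ≈ 0.032258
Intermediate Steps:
k = -496 (k = -2*248 = -496)
1/M(k) = 1/31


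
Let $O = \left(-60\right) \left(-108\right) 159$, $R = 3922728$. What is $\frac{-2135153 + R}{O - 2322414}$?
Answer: $- \frac{1787575}{1292094} \approx -1.3835$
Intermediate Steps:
$O = 1030320$ ($O = 6480 \cdot 159 = 1030320$)
$\frac{-2135153 + R}{O - 2322414} = \frac{-2135153 + 3922728}{1030320 - 2322414} = \frac{1787575}{-1292094} = 1787575 \left(- \frac{1}{1292094}\right) = - \frac{1787575}{1292094}$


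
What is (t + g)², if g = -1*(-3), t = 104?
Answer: 11449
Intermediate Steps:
g = 3
(t + g)² = (104 + 3)² = 107² = 11449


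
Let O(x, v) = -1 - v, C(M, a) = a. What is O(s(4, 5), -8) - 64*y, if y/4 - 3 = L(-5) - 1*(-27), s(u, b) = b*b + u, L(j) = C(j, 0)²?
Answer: -7673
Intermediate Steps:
L(j) = 0 (L(j) = 0² = 0)
s(u, b) = u + b² (s(u, b) = b² + u = u + b²)
y = 120 (y = 12 + 4*(0 - 1*(-27)) = 12 + 4*(0 + 27) = 12 + 4*27 = 12 + 108 = 120)
O(s(4, 5), -8) - 64*y = (-1 - 1*(-8)) - 64*120 = (-1 + 8) - 7680 = 7 - 7680 = -7673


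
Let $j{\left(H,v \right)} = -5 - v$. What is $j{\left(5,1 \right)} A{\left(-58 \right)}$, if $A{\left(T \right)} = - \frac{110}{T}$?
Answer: $- \frac{330}{29} \approx -11.379$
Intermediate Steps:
$j{\left(5,1 \right)} A{\left(-58 \right)} = \left(-5 - 1\right) \left(- \frac{110}{-58}\right) = \left(-5 - 1\right) \left(\left(-110\right) \left(- \frac{1}{58}\right)\right) = \left(-6\right) \frac{55}{29} = - \frac{330}{29}$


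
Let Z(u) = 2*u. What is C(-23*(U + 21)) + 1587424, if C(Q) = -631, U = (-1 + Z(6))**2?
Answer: 1586793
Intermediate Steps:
U = 121 (U = (-1 + 2*6)**2 = (-1 + 12)**2 = 11**2 = 121)
C(-23*(U + 21)) + 1587424 = -631 + 1587424 = 1586793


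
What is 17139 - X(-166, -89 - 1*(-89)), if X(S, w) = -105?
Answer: 17244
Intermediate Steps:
17139 - X(-166, -89 - 1*(-89)) = 17139 - 1*(-105) = 17139 + 105 = 17244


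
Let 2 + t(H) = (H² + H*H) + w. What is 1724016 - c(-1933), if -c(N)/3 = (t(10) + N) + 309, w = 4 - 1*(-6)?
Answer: 1719768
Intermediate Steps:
w = 10 (w = 4 + 6 = 10)
t(H) = 8 + 2*H² (t(H) = -2 + ((H² + H*H) + 10) = -2 + ((H² + H²) + 10) = -2 + (2*H² + 10) = -2 + (10 + 2*H²) = 8 + 2*H²)
c(N) = -1551 - 3*N (c(N) = -3*(((8 + 2*10²) + N) + 309) = -3*(((8 + 2*100) + N) + 309) = -3*(((8 + 200) + N) + 309) = -3*((208 + N) + 309) = -3*(517 + N) = -1551 - 3*N)
1724016 - c(-1933) = 1724016 - (-1551 - 3*(-1933)) = 1724016 - (-1551 + 5799) = 1724016 - 1*4248 = 1724016 - 4248 = 1719768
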